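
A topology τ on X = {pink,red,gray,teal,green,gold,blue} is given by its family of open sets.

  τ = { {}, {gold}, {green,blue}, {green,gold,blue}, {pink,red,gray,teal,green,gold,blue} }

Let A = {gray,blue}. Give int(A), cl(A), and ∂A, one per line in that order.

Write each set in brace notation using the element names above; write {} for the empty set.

int(A) = {}
cl(A)  = {pink,red,gray,teal,green,blue}
∂A     = {pink,red,gray,teal,green,blue}

open subsets of A: {}; so int(A) = {}
closure: X∖int(X∖A) = X∖{gold} = {pink,red,gray,teal,green,blue}
∂A = {pink,red,gray,teal,green,blue} minus {} = {pink,red,gray,teal,green,blue}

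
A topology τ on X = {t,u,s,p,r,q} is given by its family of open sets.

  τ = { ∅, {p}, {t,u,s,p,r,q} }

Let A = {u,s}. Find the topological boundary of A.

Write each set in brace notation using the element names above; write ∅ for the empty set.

open subsets of A: ∅; so int(A) = ∅
closure: X∖int(X∖A) = X∖{p} = {t,u,s,r,q}
∂A = {t,u,s,r,q} minus ∅ = {t,u,s,r,q}

{t,u,s,r,q}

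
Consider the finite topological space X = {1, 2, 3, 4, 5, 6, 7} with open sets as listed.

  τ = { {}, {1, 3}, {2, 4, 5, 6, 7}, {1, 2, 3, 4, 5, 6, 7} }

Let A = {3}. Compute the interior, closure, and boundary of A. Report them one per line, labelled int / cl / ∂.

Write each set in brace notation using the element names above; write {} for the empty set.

int(A) = {}
cl(A)  = {1, 3}
∂A     = {1, 3}

interior: largest open inside A is {} (from {})
cl via duality: int({1, 2, 4, 5, 6, 7}) = {2, 4, 5, 6, 7}, so X∖{2, 4, 5, 6, 7} = {1, 3}
cl∖int = {1, 3}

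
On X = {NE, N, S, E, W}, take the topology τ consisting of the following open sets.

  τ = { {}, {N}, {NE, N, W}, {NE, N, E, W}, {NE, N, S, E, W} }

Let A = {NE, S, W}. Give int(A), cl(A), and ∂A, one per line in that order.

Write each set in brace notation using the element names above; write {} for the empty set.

interior: largest open inside A is {} (from {})
cl via duality: int({N, E}) = {N}, so X∖{N} = {NE, S, E, W}
cl∖int = {NE, S, E, W}

int(A) = {}
cl(A)  = {NE, S, E, W}
∂A     = {NE, S, E, W}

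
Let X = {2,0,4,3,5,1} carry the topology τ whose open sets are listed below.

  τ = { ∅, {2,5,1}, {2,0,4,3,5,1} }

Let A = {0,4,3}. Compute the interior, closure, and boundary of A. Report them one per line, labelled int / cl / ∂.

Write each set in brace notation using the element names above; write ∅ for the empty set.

interior: largest open inside A is ∅ (from ∅)
cl via duality: int({2,5,1}) = {2,5,1}, so X∖{2,5,1} = {0,4,3}
cl∖int = {0,4,3}

int(A) = ∅
cl(A)  = {0,4,3}
∂A     = {0,4,3}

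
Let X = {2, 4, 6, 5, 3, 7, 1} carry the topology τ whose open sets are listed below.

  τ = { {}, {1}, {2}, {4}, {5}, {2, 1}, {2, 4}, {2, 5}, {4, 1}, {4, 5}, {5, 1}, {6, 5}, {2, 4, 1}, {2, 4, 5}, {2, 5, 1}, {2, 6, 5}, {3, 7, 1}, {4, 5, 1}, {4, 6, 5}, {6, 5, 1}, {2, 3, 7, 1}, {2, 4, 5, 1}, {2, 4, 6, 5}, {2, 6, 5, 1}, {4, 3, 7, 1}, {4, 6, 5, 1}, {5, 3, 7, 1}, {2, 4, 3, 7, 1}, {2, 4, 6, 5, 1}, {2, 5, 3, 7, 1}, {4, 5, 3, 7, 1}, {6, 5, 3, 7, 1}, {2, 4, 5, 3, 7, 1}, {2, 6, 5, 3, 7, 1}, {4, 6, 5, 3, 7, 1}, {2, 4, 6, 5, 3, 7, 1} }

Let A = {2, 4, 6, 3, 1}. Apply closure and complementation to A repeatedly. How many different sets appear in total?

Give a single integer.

cl via duality: int({5, 7}) = {5}, so X∖{5} = {2, 4, 6, 3, 7, 1}
Write k for closure, c for complement:
  1. A     = {2, 4, 6, 3, 1}
  2. kA    = {2, 4, 6, 3, 7, 1}
  3. cA    = {5, 7}
  4. ckA   = {5}
  5. kcA   = {6, 5, 3, 7}
  6. kckA  = {6, 5}
  7. ckcA  = {2, 4, 1}
  8. ckckA = {2, 4, 3, 7, 1}
applying k or c yields no new set

8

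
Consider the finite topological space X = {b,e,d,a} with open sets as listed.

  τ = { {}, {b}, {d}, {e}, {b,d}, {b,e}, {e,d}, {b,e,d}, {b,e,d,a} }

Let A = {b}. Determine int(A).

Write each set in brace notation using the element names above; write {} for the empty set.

{b}

interior: largest open inside A is {b} (from {}, {b})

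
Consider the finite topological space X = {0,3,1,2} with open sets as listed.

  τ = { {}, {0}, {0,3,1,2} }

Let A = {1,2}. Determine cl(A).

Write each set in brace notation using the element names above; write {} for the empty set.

{3,1,2}

X∖A={0,3}, int(X∖A)={0}, hence cl(A)={3,1,2}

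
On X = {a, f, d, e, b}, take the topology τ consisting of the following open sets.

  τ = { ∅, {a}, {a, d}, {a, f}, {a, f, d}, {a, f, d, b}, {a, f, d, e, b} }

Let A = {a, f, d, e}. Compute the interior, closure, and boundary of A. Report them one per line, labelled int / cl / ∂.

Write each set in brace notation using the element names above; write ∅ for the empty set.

U open, U⊆A: ∅, {a}, {a, d}, {a, f}, {a, f, d}. int(A) = ⋃ = {a, f, d}
X∖A={b}, int(X∖A)=∅, hence cl(A)={a, f, d, e, b}
∂A: remove int from cl → {e, b}

int(A) = {a, f, d}
cl(A)  = {a, f, d, e, b}
∂A     = {e, b}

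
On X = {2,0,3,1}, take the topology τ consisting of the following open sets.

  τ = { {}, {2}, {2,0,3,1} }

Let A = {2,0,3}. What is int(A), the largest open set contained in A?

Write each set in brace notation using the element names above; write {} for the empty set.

open subsets of A: {}, {2}; so int(A) = {2}

{2}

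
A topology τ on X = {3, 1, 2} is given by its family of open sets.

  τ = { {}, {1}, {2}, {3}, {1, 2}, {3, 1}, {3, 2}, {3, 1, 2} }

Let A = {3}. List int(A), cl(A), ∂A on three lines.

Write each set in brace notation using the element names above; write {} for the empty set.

int(A) = {3}
cl(A)  = {3}
∂A     = {}

open subsets of A: {}, {3}; so int(A) = {3}
closure: X∖int(X∖A) = X∖{1, 2} = {3}
∂A = {3} minus {3} = {}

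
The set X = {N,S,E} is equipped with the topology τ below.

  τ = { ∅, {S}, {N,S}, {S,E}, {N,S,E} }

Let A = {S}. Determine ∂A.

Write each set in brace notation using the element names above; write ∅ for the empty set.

{N,E}

open subsets of A: ∅, {S}; so int(A) = {S}
closure: X∖int(X∖A) = X∖∅ = {N,S,E}
∂A = {N,S,E} minus {S} = {N,E}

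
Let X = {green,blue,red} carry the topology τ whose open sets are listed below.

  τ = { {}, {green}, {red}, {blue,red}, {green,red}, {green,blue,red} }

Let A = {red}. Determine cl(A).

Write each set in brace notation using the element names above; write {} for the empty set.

{blue,red}

closure: X∖int(X∖A) = X∖{green} = {blue,red}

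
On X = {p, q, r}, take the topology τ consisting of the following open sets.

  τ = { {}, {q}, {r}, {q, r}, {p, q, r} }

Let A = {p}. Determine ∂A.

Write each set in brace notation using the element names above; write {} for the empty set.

opens ⊆ A: {}; union → int = {}
complement {q, r}; its interior {q, r}; cl(A) = X∖{q, r} = {p}
boundary = {p} ∖ {} = {p}

{p}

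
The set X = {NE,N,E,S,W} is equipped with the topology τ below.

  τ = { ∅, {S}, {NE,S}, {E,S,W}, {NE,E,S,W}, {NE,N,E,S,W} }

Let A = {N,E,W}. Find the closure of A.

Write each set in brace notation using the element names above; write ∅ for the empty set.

{N,E,W}

complement {NE,S}; its interior {NE,S}; cl(A) = X∖{NE,S} = {N,E,W}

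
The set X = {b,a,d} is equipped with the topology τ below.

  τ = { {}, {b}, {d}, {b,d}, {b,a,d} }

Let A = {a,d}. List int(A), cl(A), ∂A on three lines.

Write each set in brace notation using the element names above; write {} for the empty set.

opens ⊆ A: {}, {d}; union → int = {d}
complement {b}; its interior {b}; cl(A) = X∖{b} = {a,d}
boundary = {a,d} ∖ {d} = {a}

int(A) = {d}
cl(A)  = {a,d}
∂A     = {a}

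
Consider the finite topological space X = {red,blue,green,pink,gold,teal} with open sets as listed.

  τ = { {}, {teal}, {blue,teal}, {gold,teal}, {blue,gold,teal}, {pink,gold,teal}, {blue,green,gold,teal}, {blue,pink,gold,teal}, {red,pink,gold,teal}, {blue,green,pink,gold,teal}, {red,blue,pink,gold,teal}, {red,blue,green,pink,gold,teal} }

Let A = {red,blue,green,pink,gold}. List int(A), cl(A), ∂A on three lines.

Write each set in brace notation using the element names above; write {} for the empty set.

int(A) = {}
cl(A)  = {red,blue,green,pink,gold}
∂A     = {red,blue,green,pink,gold}

U open, U⊆A: {}. int(A) = ⋃ = {}
X∖A={teal}, int(X∖A)={teal}, hence cl(A)={red,blue,green,pink,gold}
∂A: remove int from cl → {red,blue,green,pink,gold}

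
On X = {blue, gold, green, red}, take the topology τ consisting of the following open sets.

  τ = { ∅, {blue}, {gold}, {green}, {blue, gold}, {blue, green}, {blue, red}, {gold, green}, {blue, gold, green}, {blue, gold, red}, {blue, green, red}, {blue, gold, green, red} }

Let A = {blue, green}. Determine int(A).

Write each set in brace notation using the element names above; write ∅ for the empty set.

{blue, green}

U open, U⊆A: ∅, {green}, {blue}, {blue, green}. int(A) = ⋃ = {blue, green}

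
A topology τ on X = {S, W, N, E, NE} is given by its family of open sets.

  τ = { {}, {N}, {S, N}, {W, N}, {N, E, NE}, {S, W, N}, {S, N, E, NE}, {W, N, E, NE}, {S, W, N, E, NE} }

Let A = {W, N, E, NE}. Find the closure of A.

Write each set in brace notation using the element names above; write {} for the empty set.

{S, W, N, E, NE}

complement {S}; its interior {}; cl(A) = X∖{} = {S, W, N, E, NE}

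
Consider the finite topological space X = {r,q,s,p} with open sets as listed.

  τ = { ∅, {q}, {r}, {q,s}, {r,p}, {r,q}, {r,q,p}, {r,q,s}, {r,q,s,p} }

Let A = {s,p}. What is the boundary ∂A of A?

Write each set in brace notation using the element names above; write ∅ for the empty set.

open subsets of A: ∅; so int(A) = ∅
closure: X∖int(X∖A) = X∖{r,q} = {s,p}
∂A = {s,p} minus ∅ = {s,p}

{s,p}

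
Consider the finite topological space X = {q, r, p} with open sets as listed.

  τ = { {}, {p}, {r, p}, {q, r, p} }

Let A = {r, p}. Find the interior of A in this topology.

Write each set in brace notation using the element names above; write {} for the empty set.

{r, p}

open subsets of A: {}, {p}, {r, p}; so int(A) = {r, p}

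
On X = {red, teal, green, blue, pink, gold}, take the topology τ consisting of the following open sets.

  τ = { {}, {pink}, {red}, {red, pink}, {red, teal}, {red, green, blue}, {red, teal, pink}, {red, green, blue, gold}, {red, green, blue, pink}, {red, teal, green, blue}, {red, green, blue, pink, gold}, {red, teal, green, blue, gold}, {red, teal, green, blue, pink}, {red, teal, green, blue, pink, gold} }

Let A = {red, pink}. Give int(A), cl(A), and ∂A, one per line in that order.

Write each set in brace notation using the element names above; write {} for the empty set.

int(A) = {red, pink}
cl(A)  = {red, teal, green, blue, pink, gold}
∂A     = {teal, green, blue, gold}

interior: largest open inside A is {red, pink} (from {}, {red}, {pink}, {red, pink})
cl via duality: int({teal, green, blue, gold}) = {}, so X∖{} = {red, teal, green, blue, pink, gold}
cl∖int = {teal, green, blue, gold}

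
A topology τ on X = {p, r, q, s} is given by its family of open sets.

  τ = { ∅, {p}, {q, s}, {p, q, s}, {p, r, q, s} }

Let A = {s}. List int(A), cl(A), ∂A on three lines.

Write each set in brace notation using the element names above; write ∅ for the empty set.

U open, U⊆A: ∅. int(A) = ⋃ = ∅
X∖A={p, r, q}, int(X∖A)={p}, hence cl(A)={r, q, s}
∂A: remove int from cl → {r, q, s}

int(A) = ∅
cl(A)  = {r, q, s}
∂A     = {r, q, s}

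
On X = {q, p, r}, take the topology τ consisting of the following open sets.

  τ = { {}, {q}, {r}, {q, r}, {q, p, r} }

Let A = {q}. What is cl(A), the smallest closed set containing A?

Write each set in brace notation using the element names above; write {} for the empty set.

cl via duality: int({p, r}) = {r}, so X∖{r} = {q, p}

{q, p}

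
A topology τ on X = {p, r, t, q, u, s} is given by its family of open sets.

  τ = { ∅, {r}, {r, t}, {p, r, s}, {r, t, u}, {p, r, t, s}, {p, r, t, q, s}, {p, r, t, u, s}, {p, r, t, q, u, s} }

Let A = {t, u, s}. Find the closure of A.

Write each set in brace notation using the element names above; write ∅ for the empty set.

{p, t, q, u, s}

cl via duality: int({p, r, q}) = {r}, so X∖{r} = {p, t, q, u, s}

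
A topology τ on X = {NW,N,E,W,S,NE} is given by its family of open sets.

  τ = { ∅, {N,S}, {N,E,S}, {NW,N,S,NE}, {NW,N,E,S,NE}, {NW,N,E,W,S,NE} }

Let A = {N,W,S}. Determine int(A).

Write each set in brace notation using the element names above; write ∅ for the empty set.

open subsets of A: ∅, {N,S}; so int(A) = {N,S}

{N,S}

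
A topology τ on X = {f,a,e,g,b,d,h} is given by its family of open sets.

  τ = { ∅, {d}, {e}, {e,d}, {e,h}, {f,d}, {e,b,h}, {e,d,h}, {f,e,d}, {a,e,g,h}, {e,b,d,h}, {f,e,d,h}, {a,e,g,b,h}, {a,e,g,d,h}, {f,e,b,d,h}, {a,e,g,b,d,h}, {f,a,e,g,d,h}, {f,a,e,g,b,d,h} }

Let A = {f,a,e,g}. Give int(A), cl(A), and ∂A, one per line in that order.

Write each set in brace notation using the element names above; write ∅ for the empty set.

open subsets of A: ∅, {e}; so int(A) = {e}
closure: X∖int(X∖A) = X∖{d} = {f,a,e,g,b,h}
∂A = {f,a,e,g,b,h} minus {e} = {f,a,g,b,h}

int(A) = {e}
cl(A)  = {f,a,e,g,b,h}
∂A     = {f,a,g,b,h}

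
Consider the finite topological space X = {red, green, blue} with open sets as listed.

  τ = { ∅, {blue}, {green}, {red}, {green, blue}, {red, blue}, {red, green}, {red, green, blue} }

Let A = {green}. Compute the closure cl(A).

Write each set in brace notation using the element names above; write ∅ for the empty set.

{green}

closure: X∖int(X∖A) = X∖{red, blue} = {green}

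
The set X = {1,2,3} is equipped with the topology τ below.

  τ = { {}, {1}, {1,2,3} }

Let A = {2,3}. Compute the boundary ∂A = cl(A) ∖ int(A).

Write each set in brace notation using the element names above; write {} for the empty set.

interior: largest open inside A is {} (from {})
cl via duality: int({1}) = {1}, so X∖{1} = {2,3}
cl∖int = {2,3}

{2,3}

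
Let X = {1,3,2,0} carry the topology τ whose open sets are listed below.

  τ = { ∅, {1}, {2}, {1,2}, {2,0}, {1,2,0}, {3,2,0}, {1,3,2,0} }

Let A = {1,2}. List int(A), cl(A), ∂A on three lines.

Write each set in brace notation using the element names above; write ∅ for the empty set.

opens ⊆ A: ∅, {2}, {1}, {1,2}; union → int = {1,2}
complement {3,0}; its interior ∅; cl(A) = X∖∅ = {1,3,2,0}
boundary = {1,3,2,0} ∖ {1,2} = {3,0}

int(A) = {1,2}
cl(A)  = {1,3,2,0}
∂A     = {3,0}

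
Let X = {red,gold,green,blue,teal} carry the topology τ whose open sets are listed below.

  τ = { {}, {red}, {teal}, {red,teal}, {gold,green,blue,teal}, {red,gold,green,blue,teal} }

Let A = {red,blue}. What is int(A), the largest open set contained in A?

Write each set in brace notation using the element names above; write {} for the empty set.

opens ⊆ A: {}, {red}; union → int = {red}

{red}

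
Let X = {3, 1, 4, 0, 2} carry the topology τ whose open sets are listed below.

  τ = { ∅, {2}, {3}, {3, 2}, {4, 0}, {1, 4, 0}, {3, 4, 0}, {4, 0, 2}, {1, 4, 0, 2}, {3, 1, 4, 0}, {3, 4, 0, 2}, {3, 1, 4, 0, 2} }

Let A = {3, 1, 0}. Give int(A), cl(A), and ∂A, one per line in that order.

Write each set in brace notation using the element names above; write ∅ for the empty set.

open subsets of A: ∅, {3}; so int(A) = {3}
closure: X∖int(X∖A) = X∖{2} = {3, 1, 4, 0}
∂A = {3, 1, 4, 0} minus {3} = {1, 4, 0}

int(A) = {3}
cl(A)  = {3, 1, 4, 0}
∂A     = {1, 4, 0}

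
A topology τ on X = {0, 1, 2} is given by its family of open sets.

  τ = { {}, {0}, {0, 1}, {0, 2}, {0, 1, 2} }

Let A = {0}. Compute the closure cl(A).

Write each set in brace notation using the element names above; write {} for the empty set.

X∖A={1, 2}, int(X∖A)={}, hence cl(A)={0, 1, 2}

{0, 1, 2}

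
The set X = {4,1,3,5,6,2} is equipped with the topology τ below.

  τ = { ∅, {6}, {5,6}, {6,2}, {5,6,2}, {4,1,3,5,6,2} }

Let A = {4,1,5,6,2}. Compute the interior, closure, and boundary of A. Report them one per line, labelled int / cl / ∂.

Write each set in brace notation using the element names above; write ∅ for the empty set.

interior: largest open inside A is {5,6,2} (from ∅, {6}, {5,6}, {6,2}, {5,6,2})
cl via duality: int({3}) = ∅, so X∖∅ = {4,1,3,5,6,2}
cl∖int = {4,1,3}

int(A) = {5,6,2}
cl(A)  = {4,1,3,5,6,2}
∂A     = {4,1,3}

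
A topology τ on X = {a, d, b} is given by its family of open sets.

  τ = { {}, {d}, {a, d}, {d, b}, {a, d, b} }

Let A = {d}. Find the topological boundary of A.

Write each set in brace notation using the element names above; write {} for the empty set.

U open, U⊆A: {}, {d}. int(A) = ⋃ = {d}
X∖A={a, b}, int(X∖A)={}, hence cl(A)={a, d, b}
∂A: remove int from cl → {a, b}

{a, b}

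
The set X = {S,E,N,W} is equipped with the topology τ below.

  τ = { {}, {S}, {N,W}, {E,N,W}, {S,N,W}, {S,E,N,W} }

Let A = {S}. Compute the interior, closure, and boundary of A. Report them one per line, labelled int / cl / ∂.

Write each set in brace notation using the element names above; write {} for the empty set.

int(A) = {S}
cl(A)  = {S}
∂A     = {}

U open, U⊆A: {}, {S}. int(A) = ⋃ = {S}
X∖A={E,N,W}, int(X∖A)={E,N,W}, hence cl(A)={S}
∂A: remove int from cl → {}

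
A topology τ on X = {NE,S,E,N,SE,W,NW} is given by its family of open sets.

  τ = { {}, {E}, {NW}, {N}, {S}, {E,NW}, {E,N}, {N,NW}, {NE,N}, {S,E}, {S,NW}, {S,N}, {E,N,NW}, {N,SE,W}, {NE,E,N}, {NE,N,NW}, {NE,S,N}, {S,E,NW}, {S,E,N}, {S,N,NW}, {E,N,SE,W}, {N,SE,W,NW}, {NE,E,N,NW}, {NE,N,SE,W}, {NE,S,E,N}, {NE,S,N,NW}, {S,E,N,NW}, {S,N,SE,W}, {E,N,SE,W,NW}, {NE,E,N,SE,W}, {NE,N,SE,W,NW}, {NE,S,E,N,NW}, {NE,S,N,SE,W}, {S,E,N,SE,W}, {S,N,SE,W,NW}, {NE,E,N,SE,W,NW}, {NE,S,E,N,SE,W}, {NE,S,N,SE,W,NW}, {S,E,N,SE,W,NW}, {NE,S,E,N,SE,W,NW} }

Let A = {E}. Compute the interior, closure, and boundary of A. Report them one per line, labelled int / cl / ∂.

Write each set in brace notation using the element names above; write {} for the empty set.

int(A) = {E}
cl(A)  = {E}
∂A     = {}

open subsets of A: {}, {E}; so int(A) = {E}
closure: X∖int(X∖A) = X∖{NE,S,N,SE,W,NW} = {E}
∂A = {E} minus {E} = {}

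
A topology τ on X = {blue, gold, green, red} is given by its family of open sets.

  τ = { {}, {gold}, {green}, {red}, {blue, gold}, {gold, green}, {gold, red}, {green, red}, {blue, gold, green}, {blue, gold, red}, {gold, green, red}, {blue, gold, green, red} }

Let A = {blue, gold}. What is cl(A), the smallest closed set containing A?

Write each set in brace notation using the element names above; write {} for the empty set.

X∖A={green, red}, int(X∖A)={green, red}, hence cl(A)={blue, gold}

{blue, gold}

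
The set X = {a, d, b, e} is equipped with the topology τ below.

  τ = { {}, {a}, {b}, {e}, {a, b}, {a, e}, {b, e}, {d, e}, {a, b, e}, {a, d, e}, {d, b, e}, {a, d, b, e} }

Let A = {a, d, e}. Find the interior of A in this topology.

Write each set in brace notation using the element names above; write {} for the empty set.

{a, d, e}

opens ⊆ A: {}, {e}, {a}, {a, e}, {d, e}, {a, d, e}; union → int = {a, d, e}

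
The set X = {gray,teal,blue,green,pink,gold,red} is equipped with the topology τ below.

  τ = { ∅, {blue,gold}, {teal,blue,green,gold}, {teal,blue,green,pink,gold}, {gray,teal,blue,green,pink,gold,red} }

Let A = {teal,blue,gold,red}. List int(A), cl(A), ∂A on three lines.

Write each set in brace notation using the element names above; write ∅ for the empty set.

int(A) = {blue,gold}
cl(A)  = {gray,teal,blue,green,pink,gold,red}
∂A     = {gray,teal,green,pink,red}

open subsets of A: ∅, {blue,gold}; so int(A) = {blue,gold}
closure: X∖int(X∖A) = X∖∅ = {gray,teal,blue,green,pink,gold,red}
∂A = {gray,teal,blue,green,pink,gold,red} minus {blue,gold} = {gray,teal,green,pink,red}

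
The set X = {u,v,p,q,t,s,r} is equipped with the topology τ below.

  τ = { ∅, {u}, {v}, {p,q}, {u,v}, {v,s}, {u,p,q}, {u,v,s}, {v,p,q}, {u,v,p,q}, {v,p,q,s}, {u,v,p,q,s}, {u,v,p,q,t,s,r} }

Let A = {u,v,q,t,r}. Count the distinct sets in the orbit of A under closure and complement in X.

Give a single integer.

10

cl via duality: int({p,s}) = ∅, so X∖∅ = {u,v,p,q,t,s,r}
Write k for closure, c for complement:
  1. A     = {u,v,q,t,r}
  2. kA    = {u,v,p,q,t,s,r}
  3. cA    = {p,s}
  4. ckA   = ∅
  5. kcA   = {p,q,t,s,r}
  6. ckcA  = {u,v}
  7. kckcA = {u,v,t,s,r}
  8. ckckcA = {p,q}
  9. kckckcA = {p,q,t,r}
  10. ckckckcA = {u,v,s}
applying k or c yields no new set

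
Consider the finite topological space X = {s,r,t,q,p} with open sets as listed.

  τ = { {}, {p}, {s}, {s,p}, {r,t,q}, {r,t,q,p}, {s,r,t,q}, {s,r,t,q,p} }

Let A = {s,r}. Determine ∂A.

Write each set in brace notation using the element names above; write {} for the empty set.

{r,t,q}

open subsets of A: {}, {s}; so int(A) = {s}
closure: X∖int(X∖A) = X∖{p} = {s,r,t,q}
∂A = {s,r,t,q} minus {s} = {r,t,q}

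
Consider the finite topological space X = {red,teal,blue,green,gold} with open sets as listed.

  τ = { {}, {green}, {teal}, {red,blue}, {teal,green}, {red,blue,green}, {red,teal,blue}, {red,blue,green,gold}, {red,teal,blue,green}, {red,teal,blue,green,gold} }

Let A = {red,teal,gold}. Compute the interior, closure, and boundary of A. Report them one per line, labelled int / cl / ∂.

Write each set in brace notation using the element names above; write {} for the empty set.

U open, U⊆A: {}, {teal}. int(A) = ⋃ = {teal}
X∖A={blue,green}, int(X∖A)={green}, hence cl(A)={red,teal,blue,gold}
∂A: remove int from cl → {red,blue,gold}

int(A) = {teal}
cl(A)  = {red,teal,blue,gold}
∂A     = {red,blue,gold}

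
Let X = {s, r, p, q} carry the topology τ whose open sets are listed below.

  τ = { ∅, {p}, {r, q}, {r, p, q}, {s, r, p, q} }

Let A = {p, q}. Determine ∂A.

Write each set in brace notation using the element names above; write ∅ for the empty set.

{s, r, q}

opens ⊆ A: ∅, {p}; union → int = {p}
complement {s, r}; its interior ∅; cl(A) = X∖∅ = {s, r, p, q}
boundary = {s, r, p, q} ∖ {p} = {s, r, q}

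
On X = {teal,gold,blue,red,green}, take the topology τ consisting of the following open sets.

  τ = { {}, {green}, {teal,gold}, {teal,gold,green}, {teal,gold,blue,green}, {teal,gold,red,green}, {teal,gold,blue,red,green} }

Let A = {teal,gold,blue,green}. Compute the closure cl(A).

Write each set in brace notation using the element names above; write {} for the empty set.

{teal,gold,blue,red,green}

closure: X∖int(X∖A) = X∖{} = {teal,gold,blue,red,green}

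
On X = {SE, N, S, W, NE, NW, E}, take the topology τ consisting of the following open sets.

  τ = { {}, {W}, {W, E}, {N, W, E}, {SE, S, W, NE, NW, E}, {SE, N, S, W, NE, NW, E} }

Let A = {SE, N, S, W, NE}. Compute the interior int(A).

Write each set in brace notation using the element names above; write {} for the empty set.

opens ⊆ A: {}, {W}; union → int = {W}

{W}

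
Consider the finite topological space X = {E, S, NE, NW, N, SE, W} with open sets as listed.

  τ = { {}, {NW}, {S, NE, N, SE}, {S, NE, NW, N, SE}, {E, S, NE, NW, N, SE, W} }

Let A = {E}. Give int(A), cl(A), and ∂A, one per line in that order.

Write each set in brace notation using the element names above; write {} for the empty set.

U open, U⊆A: {}. int(A) = ⋃ = {}
X∖A={S, NE, NW, N, SE, W}, int(X∖A)={S, NE, NW, N, SE}, hence cl(A)={E, W}
∂A: remove int from cl → {E, W}

int(A) = {}
cl(A)  = {E, W}
∂A     = {E, W}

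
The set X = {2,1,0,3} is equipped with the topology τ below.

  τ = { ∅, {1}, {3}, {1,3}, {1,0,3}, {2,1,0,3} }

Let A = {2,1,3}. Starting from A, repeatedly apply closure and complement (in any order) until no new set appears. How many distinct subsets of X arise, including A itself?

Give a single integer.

6

X∖A={0}, int(X∖A)=∅, hence cl(A)={2,1,0,3}
Orbit (k=closure, c=complement):
  1. A     = {2,1,3}
  2. kA    = {2,1,0,3}
  3. cA    = {0}
  4. ckA   = ∅
  5. kcA   = {2,0}
  6. ckcA  = {1,3}
(closed under both — stop)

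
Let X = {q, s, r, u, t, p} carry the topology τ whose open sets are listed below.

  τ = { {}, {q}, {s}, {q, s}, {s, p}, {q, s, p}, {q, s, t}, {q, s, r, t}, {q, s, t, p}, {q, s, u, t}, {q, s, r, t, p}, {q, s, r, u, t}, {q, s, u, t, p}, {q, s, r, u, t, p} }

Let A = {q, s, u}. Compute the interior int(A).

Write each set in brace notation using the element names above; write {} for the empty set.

{q, s}

interior: largest open inside A is {q, s} (from {}, {q}, {s}, {q, s})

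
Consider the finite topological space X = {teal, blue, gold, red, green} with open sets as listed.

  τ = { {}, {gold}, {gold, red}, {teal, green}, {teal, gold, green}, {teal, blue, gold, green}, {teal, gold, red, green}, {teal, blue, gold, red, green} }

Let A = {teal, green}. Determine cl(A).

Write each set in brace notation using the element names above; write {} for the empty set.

{teal, blue, green}

complement {blue, gold, red}; its interior {gold, red}; cl(A) = X∖{gold, red} = {teal, blue, green}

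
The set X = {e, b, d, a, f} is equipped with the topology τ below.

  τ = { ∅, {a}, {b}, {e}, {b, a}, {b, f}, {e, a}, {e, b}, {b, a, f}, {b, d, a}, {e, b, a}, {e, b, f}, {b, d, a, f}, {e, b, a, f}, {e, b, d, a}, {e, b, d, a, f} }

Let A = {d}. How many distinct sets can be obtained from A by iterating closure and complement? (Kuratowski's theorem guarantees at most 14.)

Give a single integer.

4

X∖A={e, b, a, f}, int(X∖A)={e, b, a, f}, hence cl(A)={d}
Orbit (k=closure, c=complement):
  1. A     = {d}
  2. cA    = {e, b, a, f}
  3. kcA   = {e, b, d, a, f}
  4. ckcA  = ∅
(closed under both — stop)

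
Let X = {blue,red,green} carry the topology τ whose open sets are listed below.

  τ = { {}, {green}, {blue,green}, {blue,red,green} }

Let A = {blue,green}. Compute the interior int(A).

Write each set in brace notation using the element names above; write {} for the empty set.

{blue,green}

U open, U⊆A: {}, {green}, {blue,green}. int(A) = ⋃ = {blue,green}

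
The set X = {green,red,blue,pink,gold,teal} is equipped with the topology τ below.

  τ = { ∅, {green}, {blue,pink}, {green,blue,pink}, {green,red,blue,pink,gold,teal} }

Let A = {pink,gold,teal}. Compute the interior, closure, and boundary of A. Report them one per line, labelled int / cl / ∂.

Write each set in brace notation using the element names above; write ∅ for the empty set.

opens ⊆ A: ∅; union → int = ∅
complement {green,red,blue}; its interior {green}; cl(A) = X∖{green} = {red,blue,pink,gold,teal}
boundary = {red,blue,pink,gold,teal} ∖ ∅ = {red,blue,pink,gold,teal}

int(A) = ∅
cl(A)  = {red,blue,pink,gold,teal}
∂A     = {red,blue,pink,gold,teal}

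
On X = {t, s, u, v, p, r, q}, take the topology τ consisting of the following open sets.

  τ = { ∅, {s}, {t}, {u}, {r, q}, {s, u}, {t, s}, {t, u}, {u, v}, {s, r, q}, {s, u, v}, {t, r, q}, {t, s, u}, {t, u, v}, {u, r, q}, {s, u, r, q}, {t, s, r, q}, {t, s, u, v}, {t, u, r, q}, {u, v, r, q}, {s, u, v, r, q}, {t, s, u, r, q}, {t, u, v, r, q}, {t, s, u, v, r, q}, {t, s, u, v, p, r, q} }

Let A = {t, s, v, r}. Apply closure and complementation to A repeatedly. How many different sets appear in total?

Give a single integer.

closure: X∖int(X∖A) = X∖{u} = {t, s, v, p, r, q}
Let k=closure and c=complement:
  1. A     = {t, s, v, r}
  2. kA    = {t, s, v, p, r, q}
  3. cA    = {u, p, q}
  4. ckA   = {u}
  5. kcA   = {u, v, p, r, q}
  6. kckA  = {u, v, p}
  7. ckcA  = {t, s}
  8. ckckA = {t, s, r, q}
  9. kckcA = {t, s, p}
  10. kckckA = {t, s, p, r, q}
  11. ckckcA = {u, v, r, q}
  12. ckckckA = {u, v}
— saturated at 12

12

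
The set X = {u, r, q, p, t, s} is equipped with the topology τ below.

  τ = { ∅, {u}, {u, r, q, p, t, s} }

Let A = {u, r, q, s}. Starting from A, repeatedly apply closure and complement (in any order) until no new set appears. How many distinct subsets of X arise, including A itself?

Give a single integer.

closure: X∖int(X∖A) = X∖∅ = {u, r, q, p, t, s}
Let k=closure and c=complement:
  1. A     = {u, r, q, s}
  2. kA    = {u, r, q, p, t, s}
  3. cA    = {p, t}
  4. ckA   = ∅
  5. kcA   = {r, q, p, t, s}
  6. ckcA  = {u}
— saturated at 6

6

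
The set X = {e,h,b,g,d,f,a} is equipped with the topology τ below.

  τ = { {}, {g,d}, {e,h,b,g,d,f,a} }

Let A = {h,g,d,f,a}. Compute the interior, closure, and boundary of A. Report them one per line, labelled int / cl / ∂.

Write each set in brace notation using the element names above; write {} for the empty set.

opens ⊆ A: {}, {g,d}; union → int = {g,d}
complement {e,b}; its interior {}; cl(A) = X∖{} = {e,h,b,g,d,f,a}
boundary = {e,h,b,g,d,f,a} ∖ {g,d} = {e,h,b,f,a}

int(A) = {g,d}
cl(A)  = {e,h,b,g,d,f,a}
∂A     = {e,h,b,f,a}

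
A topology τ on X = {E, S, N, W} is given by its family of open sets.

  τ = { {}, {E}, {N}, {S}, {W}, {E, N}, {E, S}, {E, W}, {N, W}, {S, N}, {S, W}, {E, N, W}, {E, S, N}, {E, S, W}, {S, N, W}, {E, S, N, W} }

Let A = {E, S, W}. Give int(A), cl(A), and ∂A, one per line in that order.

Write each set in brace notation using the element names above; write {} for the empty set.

int(A) = {E, S, W}
cl(A)  = {E, S, W}
∂A     = {}

open subsets of A: {}, {S}, {E}, {W}, {E, S}, {E, W}, {S, W}, {E, S, W}; so int(A) = {E, S, W}
closure: X∖int(X∖A) = X∖{N} = {E, S, W}
∂A = {E, S, W} minus {E, S, W} = {}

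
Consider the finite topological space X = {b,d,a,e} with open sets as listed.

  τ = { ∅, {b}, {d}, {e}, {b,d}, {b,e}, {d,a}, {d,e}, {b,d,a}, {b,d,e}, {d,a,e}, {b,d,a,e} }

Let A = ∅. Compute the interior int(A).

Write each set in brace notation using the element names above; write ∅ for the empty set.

interior: largest open inside A is ∅ (from ∅)

∅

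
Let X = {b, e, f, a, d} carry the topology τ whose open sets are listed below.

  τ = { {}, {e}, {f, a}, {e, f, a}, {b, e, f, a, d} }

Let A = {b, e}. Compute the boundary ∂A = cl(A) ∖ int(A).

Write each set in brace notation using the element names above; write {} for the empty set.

interior: largest open inside A is {e} (from {}, {e})
cl via duality: int({f, a, d}) = {f, a}, so X∖{f, a} = {b, e, d}
cl∖int = {b, d}

{b, d}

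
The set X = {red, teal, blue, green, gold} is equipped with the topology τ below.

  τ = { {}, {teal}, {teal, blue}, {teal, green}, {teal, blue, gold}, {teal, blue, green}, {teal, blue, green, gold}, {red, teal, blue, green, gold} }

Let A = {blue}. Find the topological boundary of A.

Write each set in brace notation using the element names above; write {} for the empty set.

{red, blue, gold}

open subsets of A: {}; so int(A) = {}
closure: X∖int(X∖A) = X∖{teal, green} = {red, blue, gold}
∂A = {red, blue, gold} minus {} = {red, blue, gold}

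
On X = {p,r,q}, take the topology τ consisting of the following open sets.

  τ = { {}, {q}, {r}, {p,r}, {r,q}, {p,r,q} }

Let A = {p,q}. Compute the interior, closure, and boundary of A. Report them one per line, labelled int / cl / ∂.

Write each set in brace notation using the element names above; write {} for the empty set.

open subsets of A: {}, {q}; so int(A) = {q}
closure: X∖int(X∖A) = X∖{r} = {p,q}
∂A = {p,q} minus {q} = {p}

int(A) = {q}
cl(A)  = {p,q}
∂A     = {p}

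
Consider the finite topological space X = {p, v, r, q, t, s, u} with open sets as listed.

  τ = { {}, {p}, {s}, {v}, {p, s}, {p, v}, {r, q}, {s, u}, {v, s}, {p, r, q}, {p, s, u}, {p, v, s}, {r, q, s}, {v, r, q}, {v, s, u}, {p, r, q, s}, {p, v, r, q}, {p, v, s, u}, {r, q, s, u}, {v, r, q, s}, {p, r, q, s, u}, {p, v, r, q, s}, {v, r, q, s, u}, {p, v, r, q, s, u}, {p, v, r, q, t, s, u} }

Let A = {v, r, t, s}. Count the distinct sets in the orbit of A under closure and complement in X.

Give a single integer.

complement {p, q, u}; its interior {p}; cl(A) = X∖{p} = {v, r, q, t, s, u}
With k = closure, c = complement:
  1. A     = {v, r, t, s}
  2. kA    = {v, r, q, t, s, u}
  3. cA    = {p, q, u}
  4. ckA   = {p}
  5. kcA   = {p, r, q, t, u}
  6. kckA  = {p, t}
  7. ckcA  = {v, s}
  8. ckckA = {v, r, q, s, u}
  9. kckcA = {v, t, s, u}
  10. ckckcA = {p, r, q}
  11. kckckcA = {p, r, q, t}
  12. ckckckcA = {v, s, u}
k, c of each give nothing new

12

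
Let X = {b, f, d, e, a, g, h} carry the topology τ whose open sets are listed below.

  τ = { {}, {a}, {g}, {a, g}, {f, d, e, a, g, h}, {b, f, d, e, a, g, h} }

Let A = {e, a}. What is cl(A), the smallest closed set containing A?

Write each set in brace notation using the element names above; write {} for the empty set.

{b, f, d, e, a, h}

complement {b, f, d, g, h}; its interior {g}; cl(A) = X∖{g} = {b, f, d, e, a, h}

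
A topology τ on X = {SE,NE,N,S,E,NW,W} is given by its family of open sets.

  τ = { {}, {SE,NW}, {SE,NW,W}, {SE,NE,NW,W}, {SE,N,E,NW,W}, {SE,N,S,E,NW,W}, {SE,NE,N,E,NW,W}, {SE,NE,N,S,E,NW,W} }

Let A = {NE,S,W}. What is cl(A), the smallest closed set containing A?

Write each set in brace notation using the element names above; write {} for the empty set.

complement {SE,N,E,NW}; its interior {SE,NW}; cl(A) = X∖{SE,NW} = {NE,N,S,E,W}

{NE,N,S,E,W}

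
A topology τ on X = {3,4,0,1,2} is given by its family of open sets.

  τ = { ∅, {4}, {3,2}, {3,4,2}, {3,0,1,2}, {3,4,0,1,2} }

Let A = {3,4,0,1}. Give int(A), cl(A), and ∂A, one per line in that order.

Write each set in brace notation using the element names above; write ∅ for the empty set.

interior: largest open inside A is {4} (from ∅, {4})
cl via duality: int({2}) = ∅, so X∖∅ = {3,4,0,1,2}
cl∖int = {3,0,1,2}

int(A) = {4}
cl(A)  = {3,4,0,1,2}
∂A     = {3,0,1,2}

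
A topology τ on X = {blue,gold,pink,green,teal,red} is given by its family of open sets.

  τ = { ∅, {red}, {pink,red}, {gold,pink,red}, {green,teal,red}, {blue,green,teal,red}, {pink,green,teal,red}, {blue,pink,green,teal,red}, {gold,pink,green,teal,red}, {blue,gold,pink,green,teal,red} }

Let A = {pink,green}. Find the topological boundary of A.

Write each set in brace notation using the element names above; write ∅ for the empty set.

U open, U⊆A: ∅. int(A) = ⋃ = ∅
X∖A={blue,gold,teal,red}, int(X∖A)={red}, hence cl(A)={blue,gold,pink,green,teal}
∂A: remove int from cl → {blue,gold,pink,green,teal}

{blue,gold,pink,green,teal}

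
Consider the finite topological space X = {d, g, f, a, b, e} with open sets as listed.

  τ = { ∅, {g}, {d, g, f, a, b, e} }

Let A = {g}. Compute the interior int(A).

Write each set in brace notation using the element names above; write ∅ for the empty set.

U open, U⊆A: ∅, {g}. int(A) = ⋃ = {g}

{g}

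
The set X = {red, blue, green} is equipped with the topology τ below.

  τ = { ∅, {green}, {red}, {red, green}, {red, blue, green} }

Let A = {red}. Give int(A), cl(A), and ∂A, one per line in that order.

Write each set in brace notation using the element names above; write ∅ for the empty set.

int(A) = {red}
cl(A)  = {red, blue}
∂A     = {blue}

U open, U⊆A: ∅, {red}. int(A) = ⋃ = {red}
X∖A={blue, green}, int(X∖A)={green}, hence cl(A)={red, blue}
∂A: remove int from cl → {blue}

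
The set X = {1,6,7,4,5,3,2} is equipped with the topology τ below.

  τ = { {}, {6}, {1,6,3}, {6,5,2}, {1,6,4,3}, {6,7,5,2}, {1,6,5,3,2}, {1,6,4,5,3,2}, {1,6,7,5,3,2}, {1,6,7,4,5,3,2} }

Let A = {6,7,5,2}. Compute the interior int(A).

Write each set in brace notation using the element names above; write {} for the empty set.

open subsets of A: {}, {6}, {6,5,2}, {6,7,5,2}; so int(A) = {6,7,5,2}

{6,7,5,2}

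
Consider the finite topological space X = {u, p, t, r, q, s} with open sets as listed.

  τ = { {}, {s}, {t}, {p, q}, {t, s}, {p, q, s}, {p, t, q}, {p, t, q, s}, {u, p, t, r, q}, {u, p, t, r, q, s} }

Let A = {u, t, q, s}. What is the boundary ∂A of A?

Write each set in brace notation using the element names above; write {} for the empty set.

interior: largest open inside A is {t, s} (from {}, {t}, {s}, {t, s})
cl via duality: int({p, r}) = {}, so X∖{} = {u, p, t, r, q, s}
cl∖int = {u, p, r, q}

{u, p, r, q}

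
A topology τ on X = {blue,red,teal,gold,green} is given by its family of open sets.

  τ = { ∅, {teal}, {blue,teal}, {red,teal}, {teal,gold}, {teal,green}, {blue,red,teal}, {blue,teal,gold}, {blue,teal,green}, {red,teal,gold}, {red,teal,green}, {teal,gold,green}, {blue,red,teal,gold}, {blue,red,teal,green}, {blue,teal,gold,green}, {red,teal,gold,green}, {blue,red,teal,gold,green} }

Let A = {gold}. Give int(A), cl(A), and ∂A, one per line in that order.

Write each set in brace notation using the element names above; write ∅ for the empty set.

opens ⊆ A: ∅; union → int = ∅
complement {blue,red,teal,green}; its interior {blue,red,teal,green}; cl(A) = X∖{blue,red,teal,green} = {gold}
boundary = {gold} ∖ ∅ = {gold}

int(A) = ∅
cl(A)  = {gold}
∂A     = {gold}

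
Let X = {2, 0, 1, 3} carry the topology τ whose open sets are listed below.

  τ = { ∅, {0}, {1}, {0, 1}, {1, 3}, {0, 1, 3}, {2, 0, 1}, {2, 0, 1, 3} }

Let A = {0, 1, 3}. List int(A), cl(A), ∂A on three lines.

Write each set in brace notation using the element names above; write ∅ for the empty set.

opens ⊆ A: ∅, {0}, {1}, {1, 3}, {0, 1}, {0, 1, 3}; union → int = {0, 1, 3}
complement {2}; its interior ∅; cl(A) = X∖∅ = {2, 0, 1, 3}
boundary = {2, 0, 1, 3} ∖ {0, 1, 3} = {2}

int(A) = {0, 1, 3}
cl(A)  = {2, 0, 1, 3}
∂A     = {2}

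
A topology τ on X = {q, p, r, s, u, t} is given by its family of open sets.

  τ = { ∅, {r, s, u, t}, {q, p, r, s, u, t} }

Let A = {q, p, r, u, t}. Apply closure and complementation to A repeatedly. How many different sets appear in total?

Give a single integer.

4

X∖A={s}, int(X∖A)=∅, hence cl(A)={q, p, r, s, u, t}
Orbit (k=closure, c=complement):
  1. A     = {q, p, r, u, t}
  2. kA    = {q, p, r, s, u, t}
  3. cA    = {s}
  4. ckA   = ∅
(closed under both — stop)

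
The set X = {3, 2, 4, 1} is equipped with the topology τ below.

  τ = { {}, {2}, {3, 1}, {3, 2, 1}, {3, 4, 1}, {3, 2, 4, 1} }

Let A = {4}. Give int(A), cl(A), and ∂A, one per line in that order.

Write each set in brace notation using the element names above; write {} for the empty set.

int(A) = {}
cl(A)  = {4}
∂A     = {4}

interior: largest open inside A is {} (from {})
cl via duality: int({3, 2, 1}) = {3, 2, 1}, so X∖{3, 2, 1} = {4}
cl∖int = {4}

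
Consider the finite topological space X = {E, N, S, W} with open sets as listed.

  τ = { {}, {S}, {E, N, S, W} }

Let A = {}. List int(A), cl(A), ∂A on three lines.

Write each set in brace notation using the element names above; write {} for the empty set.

interior: largest open inside A is {} (from {})
cl via duality: int({E, N, S, W}) = {E, N, S, W}, so X∖{E, N, S, W} = {}
cl∖int = {}

int(A) = {}
cl(A)  = {}
∂A     = {}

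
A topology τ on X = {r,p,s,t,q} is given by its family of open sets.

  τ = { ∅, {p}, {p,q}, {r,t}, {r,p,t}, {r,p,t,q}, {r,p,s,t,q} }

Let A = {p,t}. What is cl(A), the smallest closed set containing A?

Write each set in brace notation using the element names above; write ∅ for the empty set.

closure: X∖int(X∖A) = X∖∅ = {r,p,s,t,q}

{r,p,s,t,q}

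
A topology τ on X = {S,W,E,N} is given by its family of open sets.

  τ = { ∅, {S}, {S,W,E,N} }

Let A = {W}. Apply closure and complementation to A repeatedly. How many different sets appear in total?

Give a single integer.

6

closure: X∖int(X∖A) = X∖{S} = {W,E,N}
Let k=closure and c=complement:
  1. A     = {W}
  2. kA    = {W,E,N}
  3. cA    = {S,E,N}
  4. ckA   = {S}
  5. kcA   = {S,W,E,N}
  6. ckcA  = ∅
— saturated at 6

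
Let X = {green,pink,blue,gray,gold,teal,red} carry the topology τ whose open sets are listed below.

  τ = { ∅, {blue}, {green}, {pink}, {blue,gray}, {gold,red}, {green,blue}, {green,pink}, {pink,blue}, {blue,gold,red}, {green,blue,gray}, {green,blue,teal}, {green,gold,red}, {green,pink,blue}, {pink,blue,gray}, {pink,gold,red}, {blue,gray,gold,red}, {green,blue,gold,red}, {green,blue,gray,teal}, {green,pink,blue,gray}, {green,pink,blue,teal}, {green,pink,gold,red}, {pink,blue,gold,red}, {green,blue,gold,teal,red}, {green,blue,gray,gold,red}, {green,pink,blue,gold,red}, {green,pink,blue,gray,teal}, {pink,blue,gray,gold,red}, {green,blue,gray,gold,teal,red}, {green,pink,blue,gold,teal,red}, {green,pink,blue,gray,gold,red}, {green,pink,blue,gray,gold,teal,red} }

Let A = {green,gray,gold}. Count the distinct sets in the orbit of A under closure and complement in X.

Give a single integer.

complement {pink,blue,teal,red}; its interior {pink,blue}; cl(A) = X∖{pink,blue} = {green,gray,gold,teal,red}
With k = closure, c = complement:
  1. A     = {green,gray,gold}
  2. kA    = {green,gray,gold,teal,red}
  3. cA    = {pink,blue,teal,red}
  4. ckA   = {pink,blue}
  5. kcA   = {pink,blue,gray,gold,teal,red}
  6. kckA  = {pink,blue,gray,teal}
  7. ckcA  = {green}
  8. ckckA = {green,gold,red}
  9. kckcA = {green,teal}
  10. kckckA = {green,gold,teal,red}
  11. ckckcA = {pink,blue,gray,gold,red}
  12. ckckckA = {pink,blue,gray}
k, c of each give nothing new

12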